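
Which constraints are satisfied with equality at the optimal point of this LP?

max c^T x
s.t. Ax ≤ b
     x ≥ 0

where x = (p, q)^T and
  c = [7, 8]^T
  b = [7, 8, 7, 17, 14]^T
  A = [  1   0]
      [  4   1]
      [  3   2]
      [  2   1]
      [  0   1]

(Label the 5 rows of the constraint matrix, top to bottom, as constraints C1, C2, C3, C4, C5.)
Optimal: p = 0, q = 3.5
Slack at optimum:
  C1: slack = 7
  C2: slack = 4.5
  C3: slack = 0 (binding)
  C4: slack = 13.5
  C5: slack = 10.5
  p ≥ 0: p = 0 (binding)
  q ≥ 0: q = 3.5
Binding constraints: C3, p ≥ 0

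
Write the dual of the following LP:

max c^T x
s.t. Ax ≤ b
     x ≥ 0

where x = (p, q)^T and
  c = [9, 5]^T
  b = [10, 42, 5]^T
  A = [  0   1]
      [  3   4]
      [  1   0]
Minimize: z = 10y1 + 42y2 + 5y3

Subject to:
  C1: -3y2 - y3 ≤ -9
  C2: -y1 - 4y2 ≤ -5
  y1, y2, y3 ≥ 0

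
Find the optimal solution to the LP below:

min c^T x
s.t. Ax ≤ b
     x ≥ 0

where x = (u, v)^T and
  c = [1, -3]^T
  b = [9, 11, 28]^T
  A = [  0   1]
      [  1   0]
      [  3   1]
u = 0, v = 9, z = -27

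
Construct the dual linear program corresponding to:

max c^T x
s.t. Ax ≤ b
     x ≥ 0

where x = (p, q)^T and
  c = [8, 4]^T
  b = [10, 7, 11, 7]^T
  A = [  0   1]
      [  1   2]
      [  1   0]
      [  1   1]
Minimize: z = 10y1 + 7y2 + 11y3 + 7y4

Subject to:
  C1: -y2 - y3 - y4 ≤ -8
  C2: -y1 - 2y2 - y4 ≤ -4
  y1, y2, y3, y4 ≥ 0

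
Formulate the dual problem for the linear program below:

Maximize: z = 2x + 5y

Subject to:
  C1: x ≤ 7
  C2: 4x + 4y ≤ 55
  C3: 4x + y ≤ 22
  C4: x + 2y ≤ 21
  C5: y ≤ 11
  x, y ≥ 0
Minimize: z = 7y1 + 55y2 + 22y3 + 21y4 + 11y5

Subject to:
  C1: -y1 - 4y2 - 4y3 - y4 ≤ -2
  C2: -4y2 - y3 - 2y4 - y5 ≤ -5
  y1, y2, y3, y4, y5 ≥ 0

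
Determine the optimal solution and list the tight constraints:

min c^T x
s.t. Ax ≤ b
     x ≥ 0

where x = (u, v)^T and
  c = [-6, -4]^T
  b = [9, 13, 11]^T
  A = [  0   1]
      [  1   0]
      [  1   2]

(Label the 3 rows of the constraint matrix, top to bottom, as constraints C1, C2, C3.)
Optimal: u = 11, v = 0
Binding: C3, v ≥ 0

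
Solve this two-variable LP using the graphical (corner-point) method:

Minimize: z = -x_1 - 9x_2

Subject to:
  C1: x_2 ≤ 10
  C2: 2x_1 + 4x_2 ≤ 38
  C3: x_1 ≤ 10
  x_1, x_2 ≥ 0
x_1 = 0, x_2 = 9.5, z = -85.5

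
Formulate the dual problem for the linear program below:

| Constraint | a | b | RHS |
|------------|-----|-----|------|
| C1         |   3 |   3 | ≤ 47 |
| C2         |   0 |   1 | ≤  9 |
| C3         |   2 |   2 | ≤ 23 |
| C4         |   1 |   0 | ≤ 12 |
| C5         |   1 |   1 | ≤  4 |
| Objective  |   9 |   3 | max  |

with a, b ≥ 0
Minimize: z = 47y1 + 9y2 + 23y3 + 12y4 + 4y5

Subject to:
  C1: -3y1 - 2y3 - y4 - y5 ≤ -9
  C2: -3y1 - y2 - 2y3 - y5 ≤ -3
  y1, y2, y3, y4, y5 ≥ 0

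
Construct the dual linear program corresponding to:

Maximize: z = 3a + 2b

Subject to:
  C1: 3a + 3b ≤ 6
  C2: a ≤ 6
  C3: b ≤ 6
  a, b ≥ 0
Minimize: z = 6y1 + 6y2 + 6y3

Subject to:
  C1: -3y1 - y2 ≤ -3
  C2: -3y1 - y3 ≤ -2
  y1, y2, y3 ≥ 0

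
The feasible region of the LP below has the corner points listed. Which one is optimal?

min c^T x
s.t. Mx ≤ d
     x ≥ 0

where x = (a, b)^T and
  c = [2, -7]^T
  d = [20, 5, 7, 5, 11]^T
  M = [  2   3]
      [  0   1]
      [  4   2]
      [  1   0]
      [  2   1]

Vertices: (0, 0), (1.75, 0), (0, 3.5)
(0, 3.5) with z = -24.5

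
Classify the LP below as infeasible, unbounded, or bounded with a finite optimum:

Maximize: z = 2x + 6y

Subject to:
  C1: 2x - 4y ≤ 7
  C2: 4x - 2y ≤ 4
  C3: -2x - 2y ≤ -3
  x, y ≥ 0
Feasible point: (0, 2) satisfies every constraint, so the LP is feasible.
Direction d = (0, 1): for each constraint row a, a·d ≤ 0 —
  (2)(0) + (-4)(1) = -4 ≤ 0
  (4)(0) + (-2)(1) = -2 ≤ 0
  (-2)(0) + (-2)(1) = -2 ≤ 0
and d ≥ 0, so (0, 2) + t·d stays feasible for every t ≥ 0. Along this ray z = 2x + 6y changes by 6 per unit t, so z → +∞.

The LP is unbounded; z can be made arbitrarily large.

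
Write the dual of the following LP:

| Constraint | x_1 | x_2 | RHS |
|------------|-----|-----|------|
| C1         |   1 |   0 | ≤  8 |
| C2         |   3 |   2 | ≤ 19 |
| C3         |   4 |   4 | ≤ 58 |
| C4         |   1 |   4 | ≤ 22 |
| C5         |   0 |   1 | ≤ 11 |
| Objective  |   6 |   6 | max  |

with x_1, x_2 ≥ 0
Minimize: z = 8y1 + 19y2 + 58y3 + 22y4 + 11y5

Subject to:
  C1: -y1 - 3y2 - 4y3 - y4 ≤ -6
  C2: -2y2 - 4y3 - 4y4 - y5 ≤ -6
  y1, y2, y3, y4, y5 ≥ 0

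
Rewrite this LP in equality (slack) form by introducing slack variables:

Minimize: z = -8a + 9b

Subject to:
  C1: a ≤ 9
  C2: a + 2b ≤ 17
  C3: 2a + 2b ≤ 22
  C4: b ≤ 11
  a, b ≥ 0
min z = -8a + 9b

s.t.
  a + s1 = 9
  a + 2b + s2 = 17
  2a + 2b + s3 = 22
  b + s4 = 11
  a, b, s1, s2, s3, s4 ≥ 0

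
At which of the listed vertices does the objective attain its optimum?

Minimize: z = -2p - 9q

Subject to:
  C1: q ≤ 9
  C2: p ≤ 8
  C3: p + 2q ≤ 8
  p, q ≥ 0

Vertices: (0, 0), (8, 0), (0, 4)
(0, 4) with z = -36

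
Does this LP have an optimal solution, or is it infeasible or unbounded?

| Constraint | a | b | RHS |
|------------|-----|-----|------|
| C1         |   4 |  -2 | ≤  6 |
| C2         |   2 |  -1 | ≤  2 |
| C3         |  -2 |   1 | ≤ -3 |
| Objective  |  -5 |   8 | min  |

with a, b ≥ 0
C2 requires 2a - b ≤ 2, while C3 (-2a + b ≤ -3) is equivalent to 2a - b ≥ 3. Together they would need 3 ≤ 2a - b ≤ 2, which is impossible since 3 > 2. No point satisfies all constraints.

Infeasible — the constraint set is empty.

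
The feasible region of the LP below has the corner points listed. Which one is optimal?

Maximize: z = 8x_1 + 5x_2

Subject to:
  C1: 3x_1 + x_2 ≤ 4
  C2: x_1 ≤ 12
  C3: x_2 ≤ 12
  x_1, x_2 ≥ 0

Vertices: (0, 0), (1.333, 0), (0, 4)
(0, 4) with z = 20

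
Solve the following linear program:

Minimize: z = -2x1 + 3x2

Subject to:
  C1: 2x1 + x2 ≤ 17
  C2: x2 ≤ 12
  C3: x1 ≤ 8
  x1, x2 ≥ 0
x1 = 8, x2 = 0, z = -16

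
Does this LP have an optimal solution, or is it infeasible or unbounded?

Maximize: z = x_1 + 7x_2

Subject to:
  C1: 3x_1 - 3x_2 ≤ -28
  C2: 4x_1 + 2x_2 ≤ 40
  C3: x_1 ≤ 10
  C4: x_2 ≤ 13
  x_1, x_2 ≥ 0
The point (3.5, 13) satisfies every constraint, so the LP is feasible; the constraints give x_1 ≤ 10 and x_2 ≤ 13, which with x_1, x_2 ≥ 0 keep the feasible region inside a bounded box. A feasible, bounded LP attains a finite optimum at a vertex.

Feasible with finite optimum z* = 94.5 at (3.5, 13).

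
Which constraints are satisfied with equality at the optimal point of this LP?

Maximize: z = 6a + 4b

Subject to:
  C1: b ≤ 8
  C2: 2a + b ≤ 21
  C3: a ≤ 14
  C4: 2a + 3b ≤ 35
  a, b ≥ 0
Optimal: a = 7, b = 7
Binding: C2, C4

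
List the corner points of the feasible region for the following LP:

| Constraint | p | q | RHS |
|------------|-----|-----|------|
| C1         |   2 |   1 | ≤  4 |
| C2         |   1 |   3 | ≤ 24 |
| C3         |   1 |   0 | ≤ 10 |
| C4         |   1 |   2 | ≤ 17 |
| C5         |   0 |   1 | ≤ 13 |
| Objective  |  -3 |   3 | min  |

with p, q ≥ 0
Each vertex is the intersection of two constraint boundaries that also satisfies all remaining constraints:
  p = 0 and q = 0 → (0, 0)
  2p + q = 4 and q = 0 → (2, 0)
  2p + q = 4 and p = 0 → (0, 4)

Vertices: (0, 0), (2, 0), (0, 4)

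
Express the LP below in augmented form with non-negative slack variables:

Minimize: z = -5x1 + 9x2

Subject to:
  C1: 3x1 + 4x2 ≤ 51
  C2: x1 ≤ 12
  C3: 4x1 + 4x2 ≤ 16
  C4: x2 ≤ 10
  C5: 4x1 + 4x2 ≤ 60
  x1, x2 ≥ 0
min z = -5x1 + 9x2

s.t.
  3x1 + 4x2 + s1 = 51
  x1 + s2 = 12
  4x1 + 4x2 + s3 = 16
  x2 + s4 = 10
  4x1 + 4x2 + s5 = 60
  x1, x2, s1, s2, s3, s4, s5 ≥ 0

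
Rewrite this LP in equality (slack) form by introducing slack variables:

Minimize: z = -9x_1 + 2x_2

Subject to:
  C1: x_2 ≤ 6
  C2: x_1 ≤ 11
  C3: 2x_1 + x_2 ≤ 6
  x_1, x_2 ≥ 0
min z = -9x_1 + 2x_2

s.t.
  x_2 + s1 = 6
  x_1 + s2 = 11
  2x_1 + x_2 + s3 = 6
  x_1, x_2, s1, s2, s3 ≥ 0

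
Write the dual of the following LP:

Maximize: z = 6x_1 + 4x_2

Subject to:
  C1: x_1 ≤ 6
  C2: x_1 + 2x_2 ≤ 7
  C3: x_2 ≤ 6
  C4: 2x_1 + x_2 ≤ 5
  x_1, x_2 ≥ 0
Minimize: z = 6y1 + 7y2 + 6y3 + 5y4

Subject to:
  C1: -y1 - y2 - 2y4 ≤ -6
  C2: -2y2 - y3 - y4 ≤ -4
  y1, y2, y3, y4 ≥ 0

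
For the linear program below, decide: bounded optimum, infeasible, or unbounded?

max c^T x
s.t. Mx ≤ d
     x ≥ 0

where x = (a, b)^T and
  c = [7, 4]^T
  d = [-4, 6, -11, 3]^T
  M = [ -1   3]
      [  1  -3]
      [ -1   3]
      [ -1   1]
One constraint requires a - 3b ≤ 6, while the constraint -a + 3b ≤ -11 is equivalent to a - 3b ≥ 11. Together they would need 11 ≤ a - 3b ≤ 6, which is impossible since 11 > 6. No point satisfies all constraints.

Infeasible — the constraint set is empty.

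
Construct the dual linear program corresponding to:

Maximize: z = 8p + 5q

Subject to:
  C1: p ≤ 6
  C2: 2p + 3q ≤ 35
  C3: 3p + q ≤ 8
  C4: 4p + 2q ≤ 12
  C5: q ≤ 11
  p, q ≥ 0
Minimize: z = 6y1 + 35y2 + 8y3 + 12y4 + 11y5

Subject to:
  C1: -y1 - 2y2 - 3y3 - 4y4 ≤ -8
  C2: -3y2 - y3 - 2y4 - y5 ≤ -5
  y1, y2, y3, y4, y5 ≥ 0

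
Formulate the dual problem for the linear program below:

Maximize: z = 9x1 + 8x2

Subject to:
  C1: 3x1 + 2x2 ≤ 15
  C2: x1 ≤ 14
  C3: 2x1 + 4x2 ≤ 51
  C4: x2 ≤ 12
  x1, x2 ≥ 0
Minimize: z = 15y1 + 14y2 + 51y3 + 12y4

Subject to:
  C1: -3y1 - y2 - 2y3 ≤ -9
  C2: -2y1 - 4y3 - y4 ≤ -8
  y1, y2, y3, y4 ≥ 0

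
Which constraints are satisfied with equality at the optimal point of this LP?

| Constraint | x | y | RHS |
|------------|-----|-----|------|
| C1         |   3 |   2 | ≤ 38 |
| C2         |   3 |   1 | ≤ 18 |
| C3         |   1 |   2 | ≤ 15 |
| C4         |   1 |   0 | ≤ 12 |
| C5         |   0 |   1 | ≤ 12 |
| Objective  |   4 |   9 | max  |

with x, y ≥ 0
Optimal: x = 0, y = 7.5
Slack at optimum:
  C1: slack = 23
  C2: slack = 10.5
  C3: slack = 0 (binding)
  C4: slack = 12
  C5: slack = 4.5
  x ≥ 0: x = 0 (binding)
  y ≥ 0: y = 7.5
Binding constraints: C3, x ≥ 0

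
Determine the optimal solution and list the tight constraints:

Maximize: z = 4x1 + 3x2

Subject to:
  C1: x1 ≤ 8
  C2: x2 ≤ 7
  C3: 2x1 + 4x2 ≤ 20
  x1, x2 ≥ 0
Optimal: x1 = 8, x2 = 1
Binding: C1, C3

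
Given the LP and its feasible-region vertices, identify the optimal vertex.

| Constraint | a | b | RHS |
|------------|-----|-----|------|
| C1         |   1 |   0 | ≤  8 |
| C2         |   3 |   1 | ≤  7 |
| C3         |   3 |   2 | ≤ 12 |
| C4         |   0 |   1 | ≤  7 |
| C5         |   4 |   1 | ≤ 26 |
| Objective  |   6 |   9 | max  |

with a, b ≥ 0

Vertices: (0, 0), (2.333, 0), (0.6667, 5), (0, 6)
Evaluating z = 6a + 9b at each vertex:
  (0, 0): z = 0
  (2.333, 0): z = 14
  (0.6667, 5): z = 49
  (0, 6): z = 54

The largest value is z = 54, attained at (0, 6).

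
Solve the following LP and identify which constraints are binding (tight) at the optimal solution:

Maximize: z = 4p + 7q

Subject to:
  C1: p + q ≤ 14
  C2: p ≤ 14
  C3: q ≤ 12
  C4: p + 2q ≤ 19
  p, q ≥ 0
Optimal: p = 9, q = 5
Binding: C1, C4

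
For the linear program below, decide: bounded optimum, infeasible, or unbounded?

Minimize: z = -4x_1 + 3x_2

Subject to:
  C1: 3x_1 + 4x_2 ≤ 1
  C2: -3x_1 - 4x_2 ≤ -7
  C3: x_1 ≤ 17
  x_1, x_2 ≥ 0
C1 requires 3x_1 + 4x_2 ≤ 1, while C2 (-3x_1 - 4x_2 ≤ -7) is equivalent to 3x_1 + 4x_2 ≥ 7. Together they would need 7 ≤ 3x_1 + 4x_2 ≤ 1, which is impossible since 7 > 1. No point satisfies all constraints.

Infeasible — the constraint set is empty.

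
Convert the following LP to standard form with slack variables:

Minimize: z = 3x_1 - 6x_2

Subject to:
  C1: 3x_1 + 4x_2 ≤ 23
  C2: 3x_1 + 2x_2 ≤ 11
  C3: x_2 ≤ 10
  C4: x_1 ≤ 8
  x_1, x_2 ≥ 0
min z = 3x_1 - 6x_2

s.t.
  3x_1 + 4x_2 + s1 = 23
  3x_1 + 2x_2 + s2 = 11
  x_2 + s3 = 10
  x_1 + s4 = 8
  x_1, x_2, s1, s2, s3, s4 ≥ 0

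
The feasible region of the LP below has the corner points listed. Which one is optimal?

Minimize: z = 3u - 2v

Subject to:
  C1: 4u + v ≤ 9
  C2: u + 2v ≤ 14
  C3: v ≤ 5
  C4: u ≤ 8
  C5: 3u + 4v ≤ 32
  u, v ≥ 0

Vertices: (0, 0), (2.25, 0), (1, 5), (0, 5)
Evaluating z = 3u - 2v at each vertex:
  (0, 0): z = 0
  (2.25, 0): z = 6.75
  (1, 5): z = -7
  (0, 5): z = -10

The smallest value is z = -10, attained at (0, 5).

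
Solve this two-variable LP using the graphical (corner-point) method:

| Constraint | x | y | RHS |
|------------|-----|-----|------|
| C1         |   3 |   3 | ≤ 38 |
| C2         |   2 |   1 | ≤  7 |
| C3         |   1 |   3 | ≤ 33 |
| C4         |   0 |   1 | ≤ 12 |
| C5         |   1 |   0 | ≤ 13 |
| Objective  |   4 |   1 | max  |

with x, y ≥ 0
x = 3.5, y = 0, z = 14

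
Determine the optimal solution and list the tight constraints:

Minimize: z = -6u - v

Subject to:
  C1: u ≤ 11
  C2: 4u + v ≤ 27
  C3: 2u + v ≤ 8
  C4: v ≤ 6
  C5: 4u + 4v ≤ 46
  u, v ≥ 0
Optimal: u = 4, v = 0
Slack at optimum:
  C1: slack = 7
  C2: slack = 11
  C3: slack = 0 (binding)
  C4: slack = 6
  C5: slack = 30
  u ≥ 0: u = 4
  v ≥ 0: v = 0 (binding)
Binding constraints: C3, v ≥ 0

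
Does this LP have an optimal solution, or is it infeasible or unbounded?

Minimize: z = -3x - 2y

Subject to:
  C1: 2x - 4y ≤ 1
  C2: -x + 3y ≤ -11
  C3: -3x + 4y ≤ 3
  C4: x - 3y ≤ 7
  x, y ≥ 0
C4 requires x - 3y ≤ 7, while C2 (-x + 3y ≤ -11) is equivalent to x - 3y ≥ 11. Together they would need 11 ≤ x - 3y ≤ 7, which is impossible since 11 > 7. No point satisfies all constraints.

The feasible region is empty; the LP is infeasible.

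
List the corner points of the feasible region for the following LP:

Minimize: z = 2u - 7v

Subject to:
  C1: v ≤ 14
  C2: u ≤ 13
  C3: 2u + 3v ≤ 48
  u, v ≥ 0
Each vertex is the intersection of two constraint boundaries that also satisfies all remaining constraints:
  u = 0 and v = 0 → (0, 0)
  u = 13 and v = 0 → (13, 0)
  u = 13 and 2u + 3v = 48 → (13, 7.333)
  v = 14 and 2u + 3v = 48 → (3, 14)
  v = 14 and u = 0 → (0, 14)

Vertices: (0, 0), (13, 0), (13, 7.333), (3, 14), (0, 14)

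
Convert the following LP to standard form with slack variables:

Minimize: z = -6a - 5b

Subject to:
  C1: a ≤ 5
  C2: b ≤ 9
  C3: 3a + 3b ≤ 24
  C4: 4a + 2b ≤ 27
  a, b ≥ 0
min z = -6a - 5b

s.t.
  a + s1 = 5
  b + s2 = 9
  3a + 3b + s3 = 24
  4a + 2b + s4 = 27
  a, b, s1, s2, s3, s4 ≥ 0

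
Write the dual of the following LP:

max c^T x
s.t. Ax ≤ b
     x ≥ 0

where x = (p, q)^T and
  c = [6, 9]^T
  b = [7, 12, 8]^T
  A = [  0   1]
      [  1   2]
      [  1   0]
Minimize: z = 7y1 + 12y2 + 8y3

Subject to:
  C1: -y2 - y3 ≤ -6
  C2: -y1 - 2y2 ≤ -9
  y1, y2, y3 ≥ 0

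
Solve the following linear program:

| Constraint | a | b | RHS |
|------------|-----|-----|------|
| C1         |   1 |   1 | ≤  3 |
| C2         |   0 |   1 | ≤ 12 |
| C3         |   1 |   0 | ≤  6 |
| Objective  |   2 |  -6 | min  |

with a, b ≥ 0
Each vertex is the intersection of two constraint boundaries that also satisfies all remaining constraints:
  a = 0 and b = 0 → (0, 0)
  a + b = 3 and b = 0 → (3, 0)
  a + b = 3 and a = 0 → (0, 3)

Evaluating z = 2a - 6b at each vertex:
  (0, 0): z = 0
  (3, 0): z = 6
  (0, 3): z = -18

The minimum is at (0, 3) with z = -18.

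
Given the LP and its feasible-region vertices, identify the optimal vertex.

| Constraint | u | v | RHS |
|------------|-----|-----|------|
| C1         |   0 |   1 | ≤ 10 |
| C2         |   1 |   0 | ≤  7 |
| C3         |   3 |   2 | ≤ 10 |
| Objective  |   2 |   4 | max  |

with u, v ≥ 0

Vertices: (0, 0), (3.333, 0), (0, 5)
(0, 5) with z = 20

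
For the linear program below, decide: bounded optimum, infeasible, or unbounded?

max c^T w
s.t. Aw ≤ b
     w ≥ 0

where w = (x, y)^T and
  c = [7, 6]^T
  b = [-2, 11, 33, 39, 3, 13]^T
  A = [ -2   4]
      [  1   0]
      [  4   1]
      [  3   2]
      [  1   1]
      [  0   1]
The point (3, 0) satisfies every constraint, so the LP is feasible; the constraints give x ≤ 11 and y ≤ 13, which with x, y ≥ 0 keep the feasible region inside a bounded box. A feasible, bounded LP attains a finite optimum at a vertex.

Evaluating z = 7x + 6y at each vertex:
  (1, 0): z = 7
  (3, 0): z = 21
  (2.333, 0.6667): z = 20.33

Bounded optimum: z* = 21 at (3, 0).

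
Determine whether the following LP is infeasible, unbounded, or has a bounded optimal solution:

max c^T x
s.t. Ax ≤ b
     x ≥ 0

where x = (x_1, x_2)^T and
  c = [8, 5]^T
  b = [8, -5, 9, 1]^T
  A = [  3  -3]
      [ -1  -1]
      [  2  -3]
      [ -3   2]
Feasible point: (2, 3) satisfies every constraint, so the LP is feasible.
Direction d = (1, 1): for each constraint row a, a·d ≤ 0 —
  (3)(1) + (-3)(1) = 0 ≤ 0
  (-1)(1) + (-1)(1) = -2 ≤ 0
  (2)(1) + (-3)(1) = -1 ≤ 0
  (-3)(1) + (2)(1) = -1 ≤ 0
and d ≥ 0, so (2, 3) + t·d stays feasible for every t ≥ 0. Along this ray z = 8x_1 + 5x_2 changes by 13 per unit t, so z → +∞.

Unbounded — the objective can increase without bound over the feasible region.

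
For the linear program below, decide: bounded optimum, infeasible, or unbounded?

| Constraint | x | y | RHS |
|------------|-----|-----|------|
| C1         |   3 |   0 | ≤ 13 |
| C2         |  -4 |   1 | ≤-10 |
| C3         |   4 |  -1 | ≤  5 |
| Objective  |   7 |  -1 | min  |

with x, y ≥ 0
C3 requires 4x - y ≤ 5, while C2 (-4x + y ≤ -10) is equivalent to 4x - y ≥ 10. Together they would need 10 ≤ 4x - y ≤ 5, which is impossible since 10 > 5. No point satisfies all constraints.

The feasible region is empty; the LP is infeasible.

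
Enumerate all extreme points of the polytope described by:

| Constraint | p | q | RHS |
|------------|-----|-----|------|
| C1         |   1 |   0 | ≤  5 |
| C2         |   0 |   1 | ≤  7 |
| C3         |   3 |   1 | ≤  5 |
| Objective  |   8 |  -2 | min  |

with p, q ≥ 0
Each vertex is the intersection of two constraint boundaries that also satisfies all remaining constraints:
  p = 0 and q = 0 → (0, 0)
  3p + q = 5 and q = 0 → (1.667, 0)
  3p + q = 5 and p = 0 → (0, 5)

Vertices: (0, 0), (1.667, 0), (0, 5)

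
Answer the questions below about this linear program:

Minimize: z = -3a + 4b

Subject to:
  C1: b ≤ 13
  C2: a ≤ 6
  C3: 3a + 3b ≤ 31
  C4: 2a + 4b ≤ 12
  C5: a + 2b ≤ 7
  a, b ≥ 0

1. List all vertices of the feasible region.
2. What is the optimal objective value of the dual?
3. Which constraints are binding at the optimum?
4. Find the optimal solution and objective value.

1. (0, 0), (6, 0), (0, 3)
2. -18 (by strong duality, equal to the primal optimum)
3. C2, C4, b ≥ 0
4. a = 6, b = 0, z = -18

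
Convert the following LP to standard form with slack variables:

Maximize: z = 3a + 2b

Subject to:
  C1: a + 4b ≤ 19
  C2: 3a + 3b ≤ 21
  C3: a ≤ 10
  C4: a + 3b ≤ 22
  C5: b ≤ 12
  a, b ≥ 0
max z = 3a + 2b

s.t.
  a + 4b + s1 = 19
  3a + 3b + s2 = 21
  a + s3 = 10
  a + 3b + s4 = 22
  b + s5 = 12
  a, b, s1, s2, s3, s4, s5 ≥ 0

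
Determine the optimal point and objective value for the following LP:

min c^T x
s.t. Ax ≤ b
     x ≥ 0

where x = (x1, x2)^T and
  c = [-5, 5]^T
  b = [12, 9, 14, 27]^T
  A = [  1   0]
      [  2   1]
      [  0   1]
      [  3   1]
Each vertex is the intersection of two constraint boundaries that also satisfies all remaining constraints:
  x1 = 0 and x2 = 0 → (0, 0)
  2x1 + x2 = 9 and x2 = 0 → (4.5, 0)
  2x1 + x2 = 9 and x1 = 0 → (0, 9)

Evaluating z = -5x1 + 5x2 at each vertex:
  (0, 0): z = 0
  (4.5, 0): z = -22.5
  (0, 9): z = 45

The minimum is at (4.5, 0) with z = -22.5.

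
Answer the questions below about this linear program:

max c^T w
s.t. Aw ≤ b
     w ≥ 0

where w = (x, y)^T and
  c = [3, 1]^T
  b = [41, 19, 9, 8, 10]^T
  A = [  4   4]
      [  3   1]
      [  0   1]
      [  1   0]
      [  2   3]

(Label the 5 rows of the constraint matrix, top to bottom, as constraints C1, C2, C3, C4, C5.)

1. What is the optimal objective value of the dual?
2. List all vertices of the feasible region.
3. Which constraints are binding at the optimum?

1. 15 (by strong duality, equal to the primal optimum)
2. (0, 0), (5, 0), (0, 3.333)
3. C5, y ≥ 0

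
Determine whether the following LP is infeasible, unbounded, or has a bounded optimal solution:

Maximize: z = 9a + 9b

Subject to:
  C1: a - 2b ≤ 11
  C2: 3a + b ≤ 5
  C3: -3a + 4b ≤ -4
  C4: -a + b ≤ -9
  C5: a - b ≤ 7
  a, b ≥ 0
C5 requires a - b ≤ 7, while C4 (-a + b ≤ -9) is equivalent to a - b ≥ 9. Together they would need 9 ≤ a - b ≤ 7, which is impossible since 9 > 7. No point satisfies all constraints.

The feasible region is empty; the LP is infeasible.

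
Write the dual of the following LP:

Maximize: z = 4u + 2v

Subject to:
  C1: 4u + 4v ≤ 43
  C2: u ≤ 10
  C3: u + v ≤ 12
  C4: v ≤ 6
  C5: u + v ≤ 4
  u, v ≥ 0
Minimize: z = 43y1 + 10y2 + 12y3 + 6y4 + 4y5

Subject to:
  C1: -4y1 - y2 - y3 - y5 ≤ -4
  C2: -4y1 - y3 - y4 - y5 ≤ -2
  y1, y2, y3, y4, y5 ≥ 0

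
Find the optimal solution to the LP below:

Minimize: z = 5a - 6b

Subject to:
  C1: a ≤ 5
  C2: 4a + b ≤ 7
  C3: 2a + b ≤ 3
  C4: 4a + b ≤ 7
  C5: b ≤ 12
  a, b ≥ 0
a = 0, b = 3, z = -18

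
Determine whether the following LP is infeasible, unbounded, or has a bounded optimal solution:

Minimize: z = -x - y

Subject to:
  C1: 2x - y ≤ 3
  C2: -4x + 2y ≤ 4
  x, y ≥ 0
Feasible point: (0, 0) satisfies every constraint, so the LP is feasible.
Direction d = (1, 2): for each constraint row a, a·d ≤ 0 —
  (2)(1) + (-1)(2) = 0 ≤ 0
  (-4)(1) + (2)(2) = 0 ≤ 0
and d ≥ 0, so (0, 0) + t·d stays feasible for every t ≥ 0. Along this ray z = -x - y changes by -3 per unit t, so z → −∞.

Unbounded: there is a feasible ray along which z → −∞.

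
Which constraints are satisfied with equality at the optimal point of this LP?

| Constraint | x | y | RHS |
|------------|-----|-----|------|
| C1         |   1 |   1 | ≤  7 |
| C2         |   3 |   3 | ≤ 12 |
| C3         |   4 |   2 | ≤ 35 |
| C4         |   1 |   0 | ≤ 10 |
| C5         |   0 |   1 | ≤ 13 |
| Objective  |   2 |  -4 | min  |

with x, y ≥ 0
Optimal: x = 0, y = 4
Binding: C2, x ≥ 0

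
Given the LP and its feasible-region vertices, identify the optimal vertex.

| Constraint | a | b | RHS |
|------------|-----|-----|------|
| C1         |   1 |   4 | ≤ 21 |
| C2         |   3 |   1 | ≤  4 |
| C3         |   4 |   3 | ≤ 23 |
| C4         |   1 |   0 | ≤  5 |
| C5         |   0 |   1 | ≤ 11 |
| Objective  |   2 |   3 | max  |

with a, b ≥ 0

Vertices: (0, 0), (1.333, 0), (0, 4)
Evaluating z = 2a + 3b at each vertex:
  (0, 0): z = 0
  (1.333, 0): z = 2.667
  (0, 4): z = 12

The largest value is z = 12, attained at (0, 4).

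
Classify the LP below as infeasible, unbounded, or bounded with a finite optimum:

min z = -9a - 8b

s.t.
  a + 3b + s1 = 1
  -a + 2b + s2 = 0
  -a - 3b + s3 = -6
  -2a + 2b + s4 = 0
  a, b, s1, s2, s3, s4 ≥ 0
The row a + 3b + s1 = 1 with s1 ≥ 0 requires a + 3b ≤ 1, while the row -a - 3b + s3 = -6 with s3 ≥ 0 is equivalent to a + 3b ≥ 6. Together they would need 6 ≤ a + 3b ≤ 1, which is impossible since 6 > 1. No point satisfies all constraints.

The feasible region is empty; the LP is infeasible.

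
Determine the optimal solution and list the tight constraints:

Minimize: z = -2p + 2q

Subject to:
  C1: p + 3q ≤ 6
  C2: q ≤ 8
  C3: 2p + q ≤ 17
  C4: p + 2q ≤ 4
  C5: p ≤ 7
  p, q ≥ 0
Optimal: p = 4, q = 0
Slack at optimum:
  C1: slack = 2
  C2: slack = 8
  C3: slack = 9
  C4: slack = 0 (binding)
  C5: slack = 3
  p ≥ 0: p = 4
  q ≥ 0: q = 0 (binding)
Binding constraints: C4, q ≥ 0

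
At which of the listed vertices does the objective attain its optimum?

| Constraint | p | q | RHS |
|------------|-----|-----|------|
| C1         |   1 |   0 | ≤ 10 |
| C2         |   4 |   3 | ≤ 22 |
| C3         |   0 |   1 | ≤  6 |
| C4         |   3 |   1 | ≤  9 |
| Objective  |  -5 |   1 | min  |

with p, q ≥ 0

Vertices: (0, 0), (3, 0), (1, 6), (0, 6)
Evaluating z = -5p + q at each vertex:
  (0, 0): z = 0
  (3, 0): z = -15
  (1, 6): z = 1
  (0, 6): z = 6

The smallest value is z = -15, attained at (3, 0).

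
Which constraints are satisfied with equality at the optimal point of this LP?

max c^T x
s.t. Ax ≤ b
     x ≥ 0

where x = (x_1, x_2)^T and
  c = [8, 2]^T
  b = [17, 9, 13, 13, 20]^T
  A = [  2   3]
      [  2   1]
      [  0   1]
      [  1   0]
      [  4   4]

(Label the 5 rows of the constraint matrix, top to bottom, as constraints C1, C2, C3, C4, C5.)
Optimal: x_1 = 4.5, x_2 = 0
Binding: C2, x_2 ≥ 0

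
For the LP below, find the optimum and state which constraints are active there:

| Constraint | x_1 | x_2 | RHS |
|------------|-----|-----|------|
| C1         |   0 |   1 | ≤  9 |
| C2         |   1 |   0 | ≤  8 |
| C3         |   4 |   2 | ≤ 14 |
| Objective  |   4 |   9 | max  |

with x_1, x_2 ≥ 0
Optimal: x_1 = 0, x_2 = 7
Binding: C3, x_1 ≥ 0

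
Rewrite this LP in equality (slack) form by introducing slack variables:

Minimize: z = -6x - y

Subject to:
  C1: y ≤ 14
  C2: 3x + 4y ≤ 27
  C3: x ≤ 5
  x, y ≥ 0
min z = -6x - y

s.t.
  y + s1 = 14
  3x + 4y + s2 = 27
  x + s3 = 5
  x, y, s1, s2, s3 ≥ 0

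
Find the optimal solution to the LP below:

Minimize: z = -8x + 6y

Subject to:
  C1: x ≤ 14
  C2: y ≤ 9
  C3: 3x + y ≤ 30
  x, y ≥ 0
Each vertex is the intersection of two constraint boundaries that also satisfies all remaining constraints:
  x = 0 and y = 0 → (0, 0)
  3x + y = 30 and y = 0 → (10, 0)
  y = 9 and 3x + y = 30 → (7, 9)
  y = 9 and x = 0 → (0, 9)

Evaluating z = -8x + 6y at each vertex:
  (0, 0): z = 0
  (10, 0): z = -80
  (7, 9): z = -2
  (0, 9): z = 54

The minimum is at (10, 0) with z = -80.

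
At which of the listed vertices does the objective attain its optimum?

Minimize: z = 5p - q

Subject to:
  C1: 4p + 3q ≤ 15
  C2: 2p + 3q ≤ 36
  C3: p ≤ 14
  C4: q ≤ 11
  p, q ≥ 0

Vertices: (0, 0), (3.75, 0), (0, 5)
(0, 5) with z = -5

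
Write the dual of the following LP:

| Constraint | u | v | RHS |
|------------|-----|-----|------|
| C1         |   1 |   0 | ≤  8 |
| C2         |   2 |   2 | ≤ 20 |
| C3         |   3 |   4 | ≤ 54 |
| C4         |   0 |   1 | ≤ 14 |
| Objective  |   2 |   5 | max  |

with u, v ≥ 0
Minimize: z = 8y1 + 20y2 + 54y3 + 14y4

Subject to:
  C1: -y1 - 2y2 - 3y3 ≤ -2
  C2: -2y2 - 4y3 - y4 ≤ -5
  y1, y2, y3, y4 ≥ 0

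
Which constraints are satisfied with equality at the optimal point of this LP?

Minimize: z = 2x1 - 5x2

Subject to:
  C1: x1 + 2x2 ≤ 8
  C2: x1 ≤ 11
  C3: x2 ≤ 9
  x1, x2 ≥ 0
Optimal: x1 = 0, x2 = 4
Binding: C1, x1 ≥ 0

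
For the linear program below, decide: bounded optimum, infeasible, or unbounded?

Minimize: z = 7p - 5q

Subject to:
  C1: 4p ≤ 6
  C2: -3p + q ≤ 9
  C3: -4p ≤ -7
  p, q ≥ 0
C1 requires 4p ≤ 6, while C3 (-4p ≤ -7) is equivalent to 4p ≥ 7. Together they would need 7 ≤ 4p ≤ 6, which is impossible since 7 > 6. No point satisfies all constraints.

Infeasible: no point satisfies all constraints simultaneously.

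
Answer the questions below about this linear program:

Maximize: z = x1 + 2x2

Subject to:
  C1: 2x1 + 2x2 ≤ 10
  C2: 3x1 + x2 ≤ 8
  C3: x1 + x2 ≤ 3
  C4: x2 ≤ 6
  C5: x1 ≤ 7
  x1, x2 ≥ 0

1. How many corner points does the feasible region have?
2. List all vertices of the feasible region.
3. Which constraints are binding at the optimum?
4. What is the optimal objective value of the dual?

1. 4
2. (0, 0), (2.667, 0), (2.5, 0.5), (0, 3)
3. C3, x1 ≥ 0
4. 6 (by strong duality, equal to the primal optimum)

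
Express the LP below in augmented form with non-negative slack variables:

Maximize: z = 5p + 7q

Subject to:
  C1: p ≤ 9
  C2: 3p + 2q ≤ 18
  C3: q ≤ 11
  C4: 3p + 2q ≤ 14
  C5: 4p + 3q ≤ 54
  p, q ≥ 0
max z = 5p + 7q

s.t.
  p + s1 = 9
  3p + 2q + s2 = 18
  q + s3 = 11
  3p + 2q + s4 = 14
  4p + 3q + s5 = 54
  p, q, s1, s2, s3, s4, s5 ≥ 0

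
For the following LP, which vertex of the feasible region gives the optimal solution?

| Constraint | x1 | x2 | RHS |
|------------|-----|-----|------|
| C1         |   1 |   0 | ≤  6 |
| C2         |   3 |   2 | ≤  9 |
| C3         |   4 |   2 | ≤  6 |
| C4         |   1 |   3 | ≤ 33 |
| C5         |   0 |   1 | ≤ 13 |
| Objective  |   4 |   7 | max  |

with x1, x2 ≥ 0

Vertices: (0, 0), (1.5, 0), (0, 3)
Evaluating z = 4x1 + 7x2 at each vertex:
  (0, 0): z = 0
  (1.5, 0): z = 6
  (0, 3): z = 21

The largest value is z = 21, attained at (0, 3).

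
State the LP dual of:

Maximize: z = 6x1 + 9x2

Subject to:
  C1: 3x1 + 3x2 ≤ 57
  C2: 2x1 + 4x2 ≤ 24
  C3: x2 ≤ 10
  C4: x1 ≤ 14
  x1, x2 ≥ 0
Minimize: z = 57y1 + 24y2 + 10y3 + 14y4

Subject to:
  C1: -3y1 - 2y2 - y4 ≤ -6
  C2: -3y1 - 4y2 - y3 ≤ -9
  y1, y2, y3, y4 ≥ 0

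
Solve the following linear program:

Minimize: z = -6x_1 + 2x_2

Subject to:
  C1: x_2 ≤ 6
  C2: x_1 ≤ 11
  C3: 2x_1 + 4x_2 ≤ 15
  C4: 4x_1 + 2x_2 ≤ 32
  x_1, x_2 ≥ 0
Each vertex is the intersection of two constraint boundaries that also satisfies all remaining constraints:
  x_1 = 0 and x_2 = 0 → (0, 0)
  2x_1 + 4x_2 = 15 and x_2 = 0 → (7.5, 0)
  2x_1 + 4x_2 = 15 and x_1 = 0 → (0, 3.75)

Evaluating z = -6x_1 + 2x_2 at each vertex:
  (0, 0): z = 0
  (7.5, 0): z = -45
  (0, 3.75): z = 7.5

The minimum is at (7.5, 0) with z = -45.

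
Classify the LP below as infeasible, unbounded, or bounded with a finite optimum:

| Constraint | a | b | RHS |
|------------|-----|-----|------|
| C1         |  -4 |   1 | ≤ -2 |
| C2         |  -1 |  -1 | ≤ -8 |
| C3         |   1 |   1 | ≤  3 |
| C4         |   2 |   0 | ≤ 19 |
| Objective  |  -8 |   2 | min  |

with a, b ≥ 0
C3 requires a + b ≤ 3, while C2 (-a - b ≤ -8) is equivalent to a + b ≥ 8. Together they would need 8 ≤ a + b ≤ 3, which is impossible since 8 > 3. No point satisfies all constraints.

Infeasible — the constraint set is empty.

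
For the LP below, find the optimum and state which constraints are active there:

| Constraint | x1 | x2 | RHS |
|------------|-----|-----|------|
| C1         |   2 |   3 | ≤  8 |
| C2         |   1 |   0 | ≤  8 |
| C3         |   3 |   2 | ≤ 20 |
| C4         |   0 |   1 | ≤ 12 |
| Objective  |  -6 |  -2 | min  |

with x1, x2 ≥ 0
Optimal: x1 = 4, x2 = 0
Binding: C1, x2 ≥ 0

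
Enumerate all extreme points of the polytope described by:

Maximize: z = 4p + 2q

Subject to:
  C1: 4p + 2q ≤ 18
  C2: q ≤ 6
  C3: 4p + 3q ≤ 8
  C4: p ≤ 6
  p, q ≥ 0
Each vertex is the intersection of two constraint boundaries that also satisfies all remaining constraints:
  p = 0 and q = 0 → (0, 0)
  4p + 3q = 8 and q = 0 → (2, 0)
  4p + 3q = 8 and p = 0 → (0, 2.667)

Vertices: (0, 0), (2, 0), (0, 2.667)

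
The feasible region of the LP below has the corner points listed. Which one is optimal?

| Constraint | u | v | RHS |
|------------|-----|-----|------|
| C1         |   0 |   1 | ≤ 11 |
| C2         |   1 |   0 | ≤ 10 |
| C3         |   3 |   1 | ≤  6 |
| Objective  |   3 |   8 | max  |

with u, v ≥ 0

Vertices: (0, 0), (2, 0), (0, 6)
Evaluating z = 3u + 8v at each vertex:
  (0, 0): z = 0
  (2, 0): z = 6
  (0, 6): z = 48

The largest value is z = 48, attained at (0, 6).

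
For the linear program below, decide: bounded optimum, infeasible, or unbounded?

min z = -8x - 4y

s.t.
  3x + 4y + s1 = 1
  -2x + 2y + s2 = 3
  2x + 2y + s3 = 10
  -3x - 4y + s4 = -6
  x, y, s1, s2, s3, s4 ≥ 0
The row 3x + 4y + s1 = 1 with s1 ≥ 0 requires 3x + 4y ≤ 1, while the row -3x - 4y + s4 = -6 with s4 ≥ 0 is equivalent to 3x + 4y ≥ 6. Together they would need 6 ≤ 3x + 4y ≤ 1, which is impossible since 6 > 1. No point satisfies all constraints.

The feasible region is empty; the LP is infeasible.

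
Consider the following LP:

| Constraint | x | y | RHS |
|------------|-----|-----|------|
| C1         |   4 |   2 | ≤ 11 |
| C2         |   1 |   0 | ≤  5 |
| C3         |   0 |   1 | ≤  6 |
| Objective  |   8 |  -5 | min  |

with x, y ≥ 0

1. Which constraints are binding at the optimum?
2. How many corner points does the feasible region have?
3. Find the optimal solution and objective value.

1. C1, x ≥ 0
2. 3
3. x = 0, y = 5.5, z = -27.5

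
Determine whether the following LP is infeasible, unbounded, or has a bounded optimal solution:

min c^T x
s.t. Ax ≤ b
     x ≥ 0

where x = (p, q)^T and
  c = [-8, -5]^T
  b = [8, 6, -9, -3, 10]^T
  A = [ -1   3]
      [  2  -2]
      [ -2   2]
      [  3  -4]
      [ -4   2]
One constraint requires 2p - 2q ≤ 6, while the constraint -2p + 2q ≤ -9 is equivalent to 2p - 2q ≥ 9. Together they would need 9 ≤ 2p - 2q ≤ 6, which is impossible since 9 > 6. No point satisfies all constraints.

Infeasible — the constraint set is empty.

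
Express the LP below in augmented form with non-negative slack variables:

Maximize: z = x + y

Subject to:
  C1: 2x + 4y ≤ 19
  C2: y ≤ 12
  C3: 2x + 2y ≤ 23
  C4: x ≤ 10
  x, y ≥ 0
max z = x + y

s.t.
  2x + 4y + s1 = 19
  y + s2 = 12
  2x + 2y + s3 = 23
  x + s4 = 10
  x, y, s1, s2, s3, s4 ≥ 0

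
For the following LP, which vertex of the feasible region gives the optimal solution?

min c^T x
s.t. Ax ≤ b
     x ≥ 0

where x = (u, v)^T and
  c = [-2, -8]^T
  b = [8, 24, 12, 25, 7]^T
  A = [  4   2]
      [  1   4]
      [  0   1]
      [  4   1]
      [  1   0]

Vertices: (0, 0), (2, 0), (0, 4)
Evaluating z = -2u - 8v at each vertex:
  (0, 0): z = 0
  (2, 0): z = -4
  (0, 4): z = -32

The smallest value is z = -32, attained at (0, 4).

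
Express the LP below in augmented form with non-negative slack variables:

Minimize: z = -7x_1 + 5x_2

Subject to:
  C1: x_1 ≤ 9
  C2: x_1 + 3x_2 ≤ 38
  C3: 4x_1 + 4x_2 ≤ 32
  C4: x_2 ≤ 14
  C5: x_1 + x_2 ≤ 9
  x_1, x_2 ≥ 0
min z = -7x_1 + 5x_2

s.t.
  x_1 + s1 = 9
  x_1 + 3x_2 + s2 = 38
  4x_1 + 4x_2 + s3 = 32
  x_2 + s4 = 14
  x_1 + x_2 + s5 = 9
  x_1, x_2, s1, s2, s3, s4, s5 ≥ 0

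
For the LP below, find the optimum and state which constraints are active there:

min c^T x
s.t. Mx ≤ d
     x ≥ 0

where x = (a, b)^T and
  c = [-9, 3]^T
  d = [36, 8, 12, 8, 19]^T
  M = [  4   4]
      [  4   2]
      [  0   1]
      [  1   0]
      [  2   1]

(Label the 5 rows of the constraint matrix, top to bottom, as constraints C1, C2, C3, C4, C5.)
Optimal: a = 2, b = 0
Binding: C2, b ≥ 0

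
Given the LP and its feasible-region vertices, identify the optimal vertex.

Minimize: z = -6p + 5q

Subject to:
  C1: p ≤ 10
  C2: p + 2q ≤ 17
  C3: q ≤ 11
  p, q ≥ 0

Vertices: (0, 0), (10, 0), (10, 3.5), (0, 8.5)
(10, 0) with z = -60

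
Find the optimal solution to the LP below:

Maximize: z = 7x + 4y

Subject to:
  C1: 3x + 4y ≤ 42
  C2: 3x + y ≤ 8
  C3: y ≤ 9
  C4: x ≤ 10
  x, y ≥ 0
x = 0, y = 8, z = 32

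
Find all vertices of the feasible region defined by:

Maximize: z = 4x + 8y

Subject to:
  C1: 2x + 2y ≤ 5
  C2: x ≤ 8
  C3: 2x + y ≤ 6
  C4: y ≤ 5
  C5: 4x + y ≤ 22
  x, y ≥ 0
Each vertex is the intersection of two constraint boundaries that also satisfies all remaining constraints:
  x = 0 and y = 0 → (0, 0)
  2x + 2y = 5 and y = 0 → (2.5, 0)
  2x + 2y = 5 and x = 0 → (0, 2.5)

Vertices: (0, 0), (2.5, 0), (0, 2.5)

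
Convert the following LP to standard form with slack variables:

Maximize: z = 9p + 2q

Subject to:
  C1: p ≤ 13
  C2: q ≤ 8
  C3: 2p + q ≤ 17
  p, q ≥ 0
max z = 9p + 2q

s.t.
  p + s1 = 13
  q + s2 = 8
  2p + q + s3 = 17
  p, q, s1, s2, s3 ≥ 0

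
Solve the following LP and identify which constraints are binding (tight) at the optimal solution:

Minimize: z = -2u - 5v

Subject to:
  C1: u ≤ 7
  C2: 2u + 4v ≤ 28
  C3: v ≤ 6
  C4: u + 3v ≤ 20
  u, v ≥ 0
Optimal: u = 2, v = 6
Slack at optimum:
  C1: slack = 5
  C2: slack = 0 (binding)
  C3: slack = 0 (binding)
  C4: slack = 0 (binding)
  u ≥ 0: u = 2
  v ≥ 0: v = 6
Binding constraints: C2, C3, C4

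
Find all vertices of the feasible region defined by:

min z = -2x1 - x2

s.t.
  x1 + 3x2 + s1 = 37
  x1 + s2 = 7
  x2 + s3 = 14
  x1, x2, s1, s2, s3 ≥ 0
Each vertex is the intersection of two constraint boundaries that also satisfies all remaining constraints:
  x1 = 0 and x2 = 0 → (0, 0)
  x1 = 7 and x2 = 0 → (7, 0)
  x1 + 3x2 = 37 and x1 = 7 → (7, 10)
  x1 + 3x2 = 37 and x1 = 0 → (0, 12.33)

Vertices: (0, 0), (7, 0), (7, 10), (0, 12.33)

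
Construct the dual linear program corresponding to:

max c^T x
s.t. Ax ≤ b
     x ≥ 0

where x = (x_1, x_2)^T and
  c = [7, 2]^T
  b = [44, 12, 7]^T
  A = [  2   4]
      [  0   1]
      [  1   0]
Minimize: z = 44y1 + 12y2 + 7y3

Subject to:
  C1: -2y1 - y3 ≤ -7
  C2: -4y1 - y2 ≤ -2
  y1, y2, y3 ≥ 0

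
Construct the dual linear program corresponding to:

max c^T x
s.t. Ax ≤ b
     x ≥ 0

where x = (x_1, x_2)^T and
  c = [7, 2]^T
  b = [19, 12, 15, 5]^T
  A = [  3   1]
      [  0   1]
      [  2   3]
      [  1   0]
Minimize: z = 19y1 + 12y2 + 15y3 + 5y4

Subject to:
  C1: -3y1 - 2y3 - y4 ≤ -7
  C2: -y1 - y2 - 3y3 ≤ -2
  y1, y2, y3, y4 ≥ 0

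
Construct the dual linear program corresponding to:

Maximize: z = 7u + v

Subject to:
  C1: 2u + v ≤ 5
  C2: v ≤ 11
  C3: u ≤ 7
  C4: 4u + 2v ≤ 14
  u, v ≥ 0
Minimize: z = 5y1 + 11y2 + 7y3 + 14y4

Subject to:
  C1: -2y1 - y3 - 4y4 ≤ -7
  C2: -y1 - y2 - 2y4 ≤ -1
  y1, y2, y3, y4 ≥ 0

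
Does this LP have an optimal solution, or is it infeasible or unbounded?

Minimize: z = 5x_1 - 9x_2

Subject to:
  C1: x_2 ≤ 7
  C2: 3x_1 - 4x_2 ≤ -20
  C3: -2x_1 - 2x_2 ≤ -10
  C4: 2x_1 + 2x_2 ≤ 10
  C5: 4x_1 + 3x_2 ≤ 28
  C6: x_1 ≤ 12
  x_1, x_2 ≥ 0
The point (0, 5) satisfies every constraint, so the LP is feasible; the constraints give x_1 ≤ 12 and x_2 ≤ 7, which with x_1, x_2 ≥ 0 keep the feasible region inside a bounded box. A feasible, bounded LP attains a finite optimum at a vertex.

Evaluating z = 5x_1 - 9x_2 at each vertex:
  (0, 5): z = -45

The LP has an optimal solution: (0, 5) with z = -45.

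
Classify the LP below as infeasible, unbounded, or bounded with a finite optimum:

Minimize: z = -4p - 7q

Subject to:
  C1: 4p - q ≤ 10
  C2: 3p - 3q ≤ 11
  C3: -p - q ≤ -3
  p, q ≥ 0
Feasible point: (0, 3) satisfies every constraint, so the LP is feasible.
Direction d = (0, 1): for each constraint row a, a·d ≤ 0 —
  (4)(0) + (-1)(1) = -1 ≤ 0
  (3)(0) + (-3)(1) = -3 ≤ 0
  (-1)(0) + (-1)(1) = -1 ≤ 0
and d ≥ 0, so (0, 3) + t·d stays feasible for every t ≥ 0. Along this ray z = -4p - 7q changes by -7 per unit t, so z → −∞.

Unbounded — the objective can decrease without bound over the feasible region.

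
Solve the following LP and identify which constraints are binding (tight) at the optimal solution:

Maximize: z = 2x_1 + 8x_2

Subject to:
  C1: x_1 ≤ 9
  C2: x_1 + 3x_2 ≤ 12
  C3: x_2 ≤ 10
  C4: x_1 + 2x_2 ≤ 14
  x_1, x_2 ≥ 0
Optimal: x_1 = 0, x_2 = 4
Binding: C2, x_1 ≥ 0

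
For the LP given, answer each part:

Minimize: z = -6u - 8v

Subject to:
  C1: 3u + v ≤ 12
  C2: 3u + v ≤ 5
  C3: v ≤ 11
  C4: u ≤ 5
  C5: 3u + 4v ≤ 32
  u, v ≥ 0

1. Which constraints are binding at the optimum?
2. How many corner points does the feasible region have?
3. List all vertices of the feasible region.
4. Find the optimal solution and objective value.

1. C2, u ≥ 0
2. 3
3. (0, 0), (1.667, 0), (0, 5)
4. u = 0, v = 5, z = -40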